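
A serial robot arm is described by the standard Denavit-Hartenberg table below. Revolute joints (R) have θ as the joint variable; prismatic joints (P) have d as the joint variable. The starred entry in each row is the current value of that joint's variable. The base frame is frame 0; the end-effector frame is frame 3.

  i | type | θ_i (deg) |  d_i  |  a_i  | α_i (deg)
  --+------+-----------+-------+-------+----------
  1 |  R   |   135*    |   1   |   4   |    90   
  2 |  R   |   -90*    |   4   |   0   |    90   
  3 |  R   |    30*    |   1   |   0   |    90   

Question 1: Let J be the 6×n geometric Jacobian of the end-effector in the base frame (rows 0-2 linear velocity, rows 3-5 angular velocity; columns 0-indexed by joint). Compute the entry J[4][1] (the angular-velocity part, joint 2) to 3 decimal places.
0.707

axis z_1 = (0.7071,0.7071,0.0000); lever o_n−o_1 = (3.5355,2.1213,0.0000)
cross product → J_v[:, 1] = (0.0000,0.0000,-1.0000)
J_ω[:, 1] = z_1
entry J[4][1] = 0.7071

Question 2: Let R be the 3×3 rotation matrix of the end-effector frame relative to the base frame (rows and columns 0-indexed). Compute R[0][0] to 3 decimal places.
0.354

End-effector x-axis (col 0 of R) = (0.3536,0.3536,-0.8660)
R[0][0] = 0.3536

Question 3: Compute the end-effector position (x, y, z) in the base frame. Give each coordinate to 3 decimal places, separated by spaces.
0.707 4.950 1.000

after link 1: o_1 = (-2.8284, 2.8284, 1.0000)
after link 2: o_2 = (0.0000, 5.6569, 1.0000)
after link 3: o_3 = (0.7071, 4.9497, 1.0000)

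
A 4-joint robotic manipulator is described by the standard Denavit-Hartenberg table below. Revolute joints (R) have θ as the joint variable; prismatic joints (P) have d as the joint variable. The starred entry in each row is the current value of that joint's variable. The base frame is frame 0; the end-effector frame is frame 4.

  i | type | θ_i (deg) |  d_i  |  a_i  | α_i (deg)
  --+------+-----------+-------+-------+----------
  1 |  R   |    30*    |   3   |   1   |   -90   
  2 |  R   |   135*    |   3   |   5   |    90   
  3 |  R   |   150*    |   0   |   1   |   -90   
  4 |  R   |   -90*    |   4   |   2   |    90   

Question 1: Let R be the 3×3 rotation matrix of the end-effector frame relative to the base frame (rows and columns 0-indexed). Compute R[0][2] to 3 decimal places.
-0.280

End-effector z-axis (col 2 of R) = (-0.2803,-0.7392,-0.6124)
R[0][2] = -0.2803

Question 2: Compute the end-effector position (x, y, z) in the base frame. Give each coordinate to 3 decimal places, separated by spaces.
after link 1: o_1 = (0.8660, 0.5000, 3.0000)
after link 2: o_2 = (-3.6958, 1.3303, -0.5355)
after link 3: o_3 = (-3.4155, 2.0695, 0.0768)
after link 4: o_4 = (0.7660, 0.4837, 0.0768)

0.766 0.484 0.077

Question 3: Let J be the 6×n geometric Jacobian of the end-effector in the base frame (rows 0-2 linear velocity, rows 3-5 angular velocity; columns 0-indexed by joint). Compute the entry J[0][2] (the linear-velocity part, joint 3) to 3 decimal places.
-0.382

axis z_2 = (0.6124,0.3536,-0.7071); lever o_n−o_2 = (4.4619,-0.8466,0.6124)
cross product → J_v[:, 2] = (-0.3821,-3.5300,-2.0959)
J_ω[:, 2] = z_2
entry J[0][2] = -0.3821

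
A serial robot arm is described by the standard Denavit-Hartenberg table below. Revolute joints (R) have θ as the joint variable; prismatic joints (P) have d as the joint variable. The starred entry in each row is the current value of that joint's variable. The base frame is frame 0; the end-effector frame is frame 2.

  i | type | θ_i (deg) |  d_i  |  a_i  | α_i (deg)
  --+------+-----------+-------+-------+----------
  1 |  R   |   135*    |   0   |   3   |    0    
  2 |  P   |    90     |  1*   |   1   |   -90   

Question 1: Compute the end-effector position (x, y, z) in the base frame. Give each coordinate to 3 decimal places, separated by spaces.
-2.828 1.414 1.000

after link 1: o_1 = (-2.1213, 2.1213, 0.0000)
after link 2: o_2 = (-2.8284, 1.4142, 1.0000)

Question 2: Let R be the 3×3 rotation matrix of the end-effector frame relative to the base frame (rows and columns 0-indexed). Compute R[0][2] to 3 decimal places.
End-effector z-axis (col 2 of R) = (0.7071,-0.7071,0.0000)
R[0][2] = 0.7071

0.707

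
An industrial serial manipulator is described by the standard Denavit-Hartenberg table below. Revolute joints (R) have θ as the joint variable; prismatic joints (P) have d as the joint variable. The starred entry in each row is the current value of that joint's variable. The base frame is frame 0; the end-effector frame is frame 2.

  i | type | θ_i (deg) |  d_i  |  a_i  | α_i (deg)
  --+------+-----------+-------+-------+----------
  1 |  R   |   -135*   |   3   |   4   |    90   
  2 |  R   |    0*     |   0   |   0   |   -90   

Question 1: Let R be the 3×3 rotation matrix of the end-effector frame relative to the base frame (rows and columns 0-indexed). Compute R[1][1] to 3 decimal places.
End-effector y-axis (col 1 of R) = (0.7071,-0.7071,0.0000)
R[1][1] = -0.7071

-0.707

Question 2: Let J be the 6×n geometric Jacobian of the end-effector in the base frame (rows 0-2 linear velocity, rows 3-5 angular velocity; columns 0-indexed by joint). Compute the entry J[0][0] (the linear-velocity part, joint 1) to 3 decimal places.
2.828

axis z_0 = ẑ; lever o_n−o_0 = (-2.8284,-2.8284,3.0000)
cross product → J_v[:, 0] = (2.8284,-2.8284,0.0000)
J_ω[:, 0] = z_0
entry J[0][0] = 2.8284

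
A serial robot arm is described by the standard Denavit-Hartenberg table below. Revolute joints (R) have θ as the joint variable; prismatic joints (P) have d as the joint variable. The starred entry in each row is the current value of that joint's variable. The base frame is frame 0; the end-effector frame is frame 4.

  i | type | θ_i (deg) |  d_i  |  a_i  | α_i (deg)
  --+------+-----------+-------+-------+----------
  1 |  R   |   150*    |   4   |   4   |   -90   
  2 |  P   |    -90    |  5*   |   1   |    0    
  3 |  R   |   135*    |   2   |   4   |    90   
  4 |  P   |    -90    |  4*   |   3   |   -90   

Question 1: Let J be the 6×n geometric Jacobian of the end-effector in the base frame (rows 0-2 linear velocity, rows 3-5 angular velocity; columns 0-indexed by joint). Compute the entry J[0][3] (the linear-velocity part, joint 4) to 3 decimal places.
-0.612

prismatic axis z_3 = (-0.6124,0.3536,0.7071)
J_v[:, 3] = z_3; J_ω[:, 3] = (0,0,0)
entry J[0][3] = -0.6124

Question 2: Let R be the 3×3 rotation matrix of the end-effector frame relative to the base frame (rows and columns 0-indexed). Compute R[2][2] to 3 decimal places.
End-effector z-axis (col 2 of R) = (-0.6124,0.3536,-0.7071)
R[2][2] = -0.7071

-0.707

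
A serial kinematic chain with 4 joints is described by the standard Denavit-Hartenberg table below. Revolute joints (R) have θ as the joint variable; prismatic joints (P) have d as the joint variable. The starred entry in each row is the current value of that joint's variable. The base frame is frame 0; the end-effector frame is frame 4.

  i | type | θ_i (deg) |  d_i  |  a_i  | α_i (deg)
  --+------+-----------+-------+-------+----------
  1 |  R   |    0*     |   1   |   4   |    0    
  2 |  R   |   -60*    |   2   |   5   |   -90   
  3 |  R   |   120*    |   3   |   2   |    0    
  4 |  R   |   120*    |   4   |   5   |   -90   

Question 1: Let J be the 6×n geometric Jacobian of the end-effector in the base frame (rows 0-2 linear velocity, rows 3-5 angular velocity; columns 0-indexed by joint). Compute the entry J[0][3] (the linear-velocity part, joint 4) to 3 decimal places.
2.165

axis z_3 = (0.8660,0.5000,0.0000); lever o_n−o_3 = (2.2141,4.1651,4.3301)
cross product → J_v[:, 3] = (2.1651,-3.7500,2.5000)
J_ω[:, 3] = z_3
entry J[0][3] = 2.1651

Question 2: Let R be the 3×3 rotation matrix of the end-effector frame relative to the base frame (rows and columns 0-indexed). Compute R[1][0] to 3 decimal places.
0.433

End-effector x-axis (col 0 of R) = (-0.2500,0.4330,0.8660)
R[1][0] = 0.4330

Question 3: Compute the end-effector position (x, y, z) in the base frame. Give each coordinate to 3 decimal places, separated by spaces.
10.812 2.201 5.598

after link 1: o_1 = (4.0000, 0.0000, 1.0000)
after link 2: o_2 = (6.5000, -4.3301, 3.0000)
after link 3: o_3 = (8.5981, -1.9641, 1.2679)
after link 4: o_4 = (10.8122, 2.2010, 5.5981)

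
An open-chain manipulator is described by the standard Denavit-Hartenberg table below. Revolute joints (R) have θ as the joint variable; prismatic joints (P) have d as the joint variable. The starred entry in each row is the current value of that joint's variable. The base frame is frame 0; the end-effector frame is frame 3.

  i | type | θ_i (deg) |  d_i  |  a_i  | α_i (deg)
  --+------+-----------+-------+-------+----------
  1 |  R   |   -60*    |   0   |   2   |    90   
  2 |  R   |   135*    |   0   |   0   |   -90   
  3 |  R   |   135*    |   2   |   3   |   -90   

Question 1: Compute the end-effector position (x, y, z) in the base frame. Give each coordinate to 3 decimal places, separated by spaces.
2.880 -0.746 -2.914

after link 1: o_1 = (1.0000, -1.7321, 0.0000)
after link 2: o_2 = (1.0000, -1.7321, 0.0000)
after link 3: o_3 = (2.8800, -0.7457, -2.9142)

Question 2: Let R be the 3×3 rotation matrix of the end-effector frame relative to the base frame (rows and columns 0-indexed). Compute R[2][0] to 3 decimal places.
End-effector x-axis (col 0 of R) = (0.8624,-0.0795,-0.5000)
R[2][0] = -0.5000

-0.500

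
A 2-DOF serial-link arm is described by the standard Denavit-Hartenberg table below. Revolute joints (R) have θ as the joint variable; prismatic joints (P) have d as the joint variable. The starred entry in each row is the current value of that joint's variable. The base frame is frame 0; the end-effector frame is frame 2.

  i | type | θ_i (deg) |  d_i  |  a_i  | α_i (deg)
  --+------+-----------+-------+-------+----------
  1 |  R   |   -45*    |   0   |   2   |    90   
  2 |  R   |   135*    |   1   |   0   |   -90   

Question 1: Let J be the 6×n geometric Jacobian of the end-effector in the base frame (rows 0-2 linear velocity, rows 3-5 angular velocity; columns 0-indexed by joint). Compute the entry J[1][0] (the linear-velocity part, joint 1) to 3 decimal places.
0.707

axis z_0 = ẑ; lever o_n−o_0 = (0.7071,-2.1213,0.0000)
cross product → J_v[:, 0] = (2.1213,0.7071,-0.0000)
J_ω[:, 0] = z_0
entry J[1][0] = 0.7071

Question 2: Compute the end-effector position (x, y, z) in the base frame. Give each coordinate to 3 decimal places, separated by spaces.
after link 1: o_1 = (1.4142, -1.4142, 0.0000)
after link 2: o_2 = (0.7071, -2.1213, 0.0000)

0.707 -2.121 0.000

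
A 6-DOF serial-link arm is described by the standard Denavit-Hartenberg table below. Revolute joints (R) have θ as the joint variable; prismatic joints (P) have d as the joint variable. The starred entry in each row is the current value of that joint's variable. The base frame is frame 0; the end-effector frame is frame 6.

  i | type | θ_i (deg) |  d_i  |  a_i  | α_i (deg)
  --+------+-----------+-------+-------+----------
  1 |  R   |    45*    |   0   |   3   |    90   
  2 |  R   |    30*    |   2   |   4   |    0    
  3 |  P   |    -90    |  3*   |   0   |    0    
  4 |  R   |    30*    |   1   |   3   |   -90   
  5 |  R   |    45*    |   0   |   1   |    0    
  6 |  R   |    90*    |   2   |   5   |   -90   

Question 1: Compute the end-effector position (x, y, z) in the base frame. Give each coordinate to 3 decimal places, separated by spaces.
6.626 4.140 3.646

after link 1: o_1 = (2.1213, 2.1213, 0.0000)
after link 2: o_2 = (5.9850, 3.1566, 2.0000)
after link 3: o_3 = (8.1063, 1.0353, 2.0000)
after link 4: o_4 = (10.6506, 2.1653, 0.5000)
after link 5: o_5 = (10.5836, 3.0983, 0.1464)
after link 6: o_6 = (6.6256, 4.1403, 3.6463)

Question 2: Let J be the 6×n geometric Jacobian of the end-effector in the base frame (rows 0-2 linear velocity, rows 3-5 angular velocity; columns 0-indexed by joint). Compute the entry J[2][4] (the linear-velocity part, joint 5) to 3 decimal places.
axis z_4 = (0.3536,0.3536,0.8660); lever o_n−o_4 = (-4.0249,1.9751,3.1463)
cross product → J_v[:, 4] = (-0.5981,-4.5981,2.1213)
J_ω[:, 4] = z_4
entry J[2][4] = 2.1213

2.121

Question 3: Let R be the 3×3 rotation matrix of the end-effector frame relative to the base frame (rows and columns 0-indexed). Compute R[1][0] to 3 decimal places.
0.067

End-effector x-axis (col 0 of R) = (-0.9330,0.0670,0.3536)
R[1][0] = 0.0670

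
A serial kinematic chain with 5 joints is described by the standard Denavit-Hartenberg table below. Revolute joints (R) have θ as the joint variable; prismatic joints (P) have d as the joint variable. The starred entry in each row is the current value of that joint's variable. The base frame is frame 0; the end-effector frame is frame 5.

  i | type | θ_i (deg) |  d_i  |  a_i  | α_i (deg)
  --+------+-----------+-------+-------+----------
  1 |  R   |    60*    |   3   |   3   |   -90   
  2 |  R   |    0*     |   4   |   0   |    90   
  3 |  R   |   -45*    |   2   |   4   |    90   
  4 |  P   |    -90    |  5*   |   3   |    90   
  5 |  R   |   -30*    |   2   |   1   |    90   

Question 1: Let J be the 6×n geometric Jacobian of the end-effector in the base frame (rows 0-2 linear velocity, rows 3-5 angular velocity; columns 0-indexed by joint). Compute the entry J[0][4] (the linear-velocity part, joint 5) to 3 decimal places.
axis z_4 = (-0.9659,-0.2588,-0.0000); lever o_n−o_4 = (-2.0613,-0.0347,-0.8660)
cross product → J_v[:, 4] = (0.2241,-0.8365,-0.5000)
J_ω[:, 4] = z_4
entry J[0][4] = 0.2241

0.224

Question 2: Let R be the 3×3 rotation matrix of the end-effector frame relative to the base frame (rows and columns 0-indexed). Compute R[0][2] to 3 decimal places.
End-effector z-axis (col 2 of R) = (-0.2241,0.8365,0.5000)
R[0][2] = -0.2241

-0.224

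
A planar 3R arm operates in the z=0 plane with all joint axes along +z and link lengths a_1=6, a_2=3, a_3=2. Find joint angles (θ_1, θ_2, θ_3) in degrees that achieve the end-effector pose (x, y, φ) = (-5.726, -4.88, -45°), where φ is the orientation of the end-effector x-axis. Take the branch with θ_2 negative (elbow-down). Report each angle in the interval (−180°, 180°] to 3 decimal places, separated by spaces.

-134.999 -60.010 150.009

wrist centre = target − a_3·(cos φ, sin φ) = (-7.1402, -3.4658)
cos θ_2 = (62.9943−6²−3²)/(2·6·3) = 0.4998; θ_2 = -60.0104° (elbow-down)
β = atan2(-3.4658,-7.1402) = -154.1085°; ψ = atan2(-2.5983,7.4995) = -19.1096°
θ_1 = β − ψ = -134.9990°
θ_3 = φ − θ_1 − θ_2 = 150.0094° (wrapped to (-180°,180°])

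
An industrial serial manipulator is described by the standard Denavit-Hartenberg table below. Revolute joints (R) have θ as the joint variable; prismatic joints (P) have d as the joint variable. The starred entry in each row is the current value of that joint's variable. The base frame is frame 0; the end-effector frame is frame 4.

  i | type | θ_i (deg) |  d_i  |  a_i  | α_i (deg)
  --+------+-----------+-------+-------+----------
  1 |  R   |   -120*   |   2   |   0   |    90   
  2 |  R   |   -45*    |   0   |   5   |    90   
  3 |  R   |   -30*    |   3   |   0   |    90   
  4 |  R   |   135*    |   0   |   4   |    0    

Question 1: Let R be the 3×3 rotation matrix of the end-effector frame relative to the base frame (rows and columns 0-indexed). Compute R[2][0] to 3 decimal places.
End-effector x-axis (col 0 of R) = (0.1603,0.9848,-0.0670)
R[2][0] = -0.0670

-0.067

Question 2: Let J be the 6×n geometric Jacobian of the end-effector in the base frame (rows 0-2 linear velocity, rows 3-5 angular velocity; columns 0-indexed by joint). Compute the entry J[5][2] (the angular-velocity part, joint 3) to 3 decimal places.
-0.707

axis z_2 = (0.3536,0.6124,-0.7071); lever o_n−o_2 = (1.7019,5.7763,-2.3893)
cross product → J_v[:, 2] = (2.6213,-0.3587,1.0000)
J_ω[:, 2] = z_2
entry J[5][2] = -0.7071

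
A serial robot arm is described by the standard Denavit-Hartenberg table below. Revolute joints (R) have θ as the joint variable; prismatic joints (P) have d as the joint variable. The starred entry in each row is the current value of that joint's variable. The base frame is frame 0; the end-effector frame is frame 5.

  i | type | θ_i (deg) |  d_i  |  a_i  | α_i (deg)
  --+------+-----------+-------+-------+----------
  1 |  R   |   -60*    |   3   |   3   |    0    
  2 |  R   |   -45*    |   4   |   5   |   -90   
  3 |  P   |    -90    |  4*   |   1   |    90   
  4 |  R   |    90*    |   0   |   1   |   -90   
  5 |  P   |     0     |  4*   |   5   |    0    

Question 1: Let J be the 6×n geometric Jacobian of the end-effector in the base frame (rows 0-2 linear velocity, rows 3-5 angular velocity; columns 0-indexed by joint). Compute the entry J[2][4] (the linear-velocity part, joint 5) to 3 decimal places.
prismatic axis z_4 = (0.0000,0.0000,-1.0000)
J_v[:, 4] = z_4; J_ω[:, 4] = (0,0,0)
entry J[2][4] = -1.0000

-1.000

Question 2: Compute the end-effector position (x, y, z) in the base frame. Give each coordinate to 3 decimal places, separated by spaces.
9.865 -10.016 4.000

after link 1: o_1 = (1.5000, -2.5981, 3.0000)
after link 2: o_2 = (0.2059, -7.4277, 7.0000)
after link 3: o_3 = (4.0696, -8.4630, 8.0000)
after link 4: o_4 = (5.0355, -8.7218, 8.0000)
after link 5: o_5 = (9.8652, -10.0159, 4.0000)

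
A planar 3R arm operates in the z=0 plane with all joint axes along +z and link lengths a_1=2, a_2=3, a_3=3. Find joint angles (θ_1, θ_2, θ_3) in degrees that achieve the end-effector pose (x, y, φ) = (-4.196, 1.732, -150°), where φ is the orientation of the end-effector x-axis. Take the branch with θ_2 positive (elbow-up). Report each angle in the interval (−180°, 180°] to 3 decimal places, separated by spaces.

wrist centre = target − a_3·(cos φ, sin φ) = (-1.5979, 3.2320)
cos θ_2 = (12.9992−2²−3²)/(2·2·3) = -0.0001; θ_2 = 90.0039° (elbow-up)
β = atan2(3.2320,-1.5979) = 116.3081°; ψ = atan2(3.0000,1.9998) = 56.3126°
θ_1 = β − ψ = 59.9955°
θ_3 = φ − θ_1 − θ_2 = 60.0006° (wrapped to (-180°,180°])

59.995 90.004 60.001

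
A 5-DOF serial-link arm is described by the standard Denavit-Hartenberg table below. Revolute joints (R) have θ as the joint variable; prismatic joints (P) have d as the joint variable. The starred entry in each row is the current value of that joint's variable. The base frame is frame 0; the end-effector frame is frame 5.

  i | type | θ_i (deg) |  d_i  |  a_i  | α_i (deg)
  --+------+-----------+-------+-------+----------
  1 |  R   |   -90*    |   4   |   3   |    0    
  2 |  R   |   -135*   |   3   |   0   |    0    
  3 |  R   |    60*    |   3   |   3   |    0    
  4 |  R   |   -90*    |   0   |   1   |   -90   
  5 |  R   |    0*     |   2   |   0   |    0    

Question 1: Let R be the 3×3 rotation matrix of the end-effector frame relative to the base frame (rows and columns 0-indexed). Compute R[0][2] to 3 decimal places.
End-effector z-axis (col 2 of R) = (-0.9659,-0.2588,0.0000)
R[0][2] = -0.9659

-0.966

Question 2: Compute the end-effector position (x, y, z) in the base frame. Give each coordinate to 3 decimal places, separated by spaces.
-5.088 -3.328 10.000

after link 1: o_1 = (0.0000, -3.0000, 4.0000)
after link 2: o_2 = (0.0000, -3.0000, 7.0000)
after link 3: o_3 = (-2.8978, -3.7765, 10.0000)
after link 4: o_4 = (-3.1566, -2.8105, 10.0000)
after link 5: o_5 = (-5.0884, -3.3282, 10.0000)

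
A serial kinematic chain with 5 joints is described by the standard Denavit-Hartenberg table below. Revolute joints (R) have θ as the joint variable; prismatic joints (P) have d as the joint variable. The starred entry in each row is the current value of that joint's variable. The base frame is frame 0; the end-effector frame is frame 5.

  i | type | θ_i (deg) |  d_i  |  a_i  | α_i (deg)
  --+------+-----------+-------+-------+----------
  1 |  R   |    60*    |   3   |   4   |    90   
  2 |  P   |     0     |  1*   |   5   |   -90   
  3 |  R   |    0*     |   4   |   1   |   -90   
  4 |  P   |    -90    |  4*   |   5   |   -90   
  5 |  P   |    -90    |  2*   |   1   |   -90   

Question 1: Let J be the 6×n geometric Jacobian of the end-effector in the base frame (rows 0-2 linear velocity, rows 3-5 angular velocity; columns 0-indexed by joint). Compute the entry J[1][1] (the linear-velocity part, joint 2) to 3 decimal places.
-0.500

prismatic axis z_1 = (0.8660,-0.5000,0.0000)
J_v[:, 1] = z_1; J_ω[:, 1] = (0,0,0)
entry J[1][1] = -0.5000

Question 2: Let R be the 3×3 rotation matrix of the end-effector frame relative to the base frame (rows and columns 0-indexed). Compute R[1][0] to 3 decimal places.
End-effector x-axis (col 0 of R) = (-0.8660,0.5000,0.0000)
R[1][0] = 0.5000

0.500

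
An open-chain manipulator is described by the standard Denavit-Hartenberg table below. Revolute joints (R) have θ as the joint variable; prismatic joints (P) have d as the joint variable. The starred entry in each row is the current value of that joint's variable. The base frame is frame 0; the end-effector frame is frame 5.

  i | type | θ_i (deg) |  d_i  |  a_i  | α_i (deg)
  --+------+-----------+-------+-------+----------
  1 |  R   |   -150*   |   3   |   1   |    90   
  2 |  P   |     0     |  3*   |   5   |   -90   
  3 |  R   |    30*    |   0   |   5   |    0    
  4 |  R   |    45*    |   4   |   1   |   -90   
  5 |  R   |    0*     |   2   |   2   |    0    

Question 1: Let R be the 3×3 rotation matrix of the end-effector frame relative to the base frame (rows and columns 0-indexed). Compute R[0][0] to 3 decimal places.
End-effector x-axis (col 0 of R) = (0.2588,-0.9659,0.0000)
R[0][0] = 0.2588

0.259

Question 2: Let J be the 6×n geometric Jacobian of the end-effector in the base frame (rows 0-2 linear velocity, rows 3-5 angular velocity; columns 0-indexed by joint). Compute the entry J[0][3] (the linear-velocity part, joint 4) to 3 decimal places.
axis z_3 = (0.0000,0.0000,1.0000); lever o_n−o_3 = (2.7083,-2.3801,4.0000)
cross product → J_v[:, 3] = (2.3801,2.7083,-0.0000)
J_ω[:, 3] = z_3
entry J[0][3] = 2.3801

2.380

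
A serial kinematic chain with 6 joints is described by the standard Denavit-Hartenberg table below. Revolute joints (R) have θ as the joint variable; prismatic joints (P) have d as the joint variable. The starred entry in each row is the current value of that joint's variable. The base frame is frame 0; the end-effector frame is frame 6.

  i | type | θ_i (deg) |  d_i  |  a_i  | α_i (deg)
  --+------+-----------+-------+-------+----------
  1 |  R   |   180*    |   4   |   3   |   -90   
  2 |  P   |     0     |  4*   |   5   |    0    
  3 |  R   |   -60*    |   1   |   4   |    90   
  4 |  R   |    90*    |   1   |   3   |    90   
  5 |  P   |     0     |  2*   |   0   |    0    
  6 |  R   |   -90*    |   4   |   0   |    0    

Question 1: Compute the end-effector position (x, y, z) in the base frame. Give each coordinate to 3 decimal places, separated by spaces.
-12.134 -8.000 13.160

after link 1: o_1 = (-3.0000, 0.0000, 4.0000)
after link 2: o_2 = (-8.0000, -4.0000, 4.0000)
after link 3: o_3 = (-10.0000, -5.0000, 7.4641)
after link 4: o_4 = (-9.1340, -8.0000, 7.9641)
after link 5: o_5 = (-10.1340, -8.0000, 9.6962)
after link 6: o_6 = (-12.1340, -8.0000, 13.1603)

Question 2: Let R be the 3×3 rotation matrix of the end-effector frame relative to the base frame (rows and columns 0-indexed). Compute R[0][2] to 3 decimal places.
End-effector z-axis (col 2 of R) = (-0.5000,0.0000,0.8660)
R[0][2] = -0.5000

-0.500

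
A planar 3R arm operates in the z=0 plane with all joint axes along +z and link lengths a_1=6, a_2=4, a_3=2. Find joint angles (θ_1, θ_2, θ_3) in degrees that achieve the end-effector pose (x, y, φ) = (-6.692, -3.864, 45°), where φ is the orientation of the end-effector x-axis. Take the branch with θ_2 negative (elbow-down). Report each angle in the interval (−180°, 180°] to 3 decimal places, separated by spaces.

-134.999 -29.998 -150.003

wrist centre = target − a_3·(cos φ, sin φ) = (-8.1062, -5.2782)
cos θ_2 = (93.5702−6²−4²)/(2·6·4) = 0.8660; θ_2 = -29.9976° (elbow-down)
β = atan2(-5.2782,-8.1062) = -146.9306°; ψ = atan2(-1.9999,9.4642) = -11.9315°
θ_1 = β − ψ = -134.9991°
θ_3 = φ − θ_1 − θ_2 = -150.0034° (wrapped to (-180°,180°])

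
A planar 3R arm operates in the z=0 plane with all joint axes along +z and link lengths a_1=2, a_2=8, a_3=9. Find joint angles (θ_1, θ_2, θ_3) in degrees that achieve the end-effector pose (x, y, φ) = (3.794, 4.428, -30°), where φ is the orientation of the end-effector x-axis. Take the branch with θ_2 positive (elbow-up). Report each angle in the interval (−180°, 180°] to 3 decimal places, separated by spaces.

89.996 30.006 -150.003

wrist centre = target − a_3·(cos φ, sin φ) = (-4.0002, 8.9280)
cos θ_2 = (95.7110−2²−8²)/(2·2·8) = 0.8660; θ_2 = 30.0064° (elbow-up)
β = atan2(8.9280,-4.0002) = 114.1350°; ψ = atan2(4.0008,8.9278) = 24.1385°
θ_1 = β − ψ = 89.9965°
θ_3 = φ − θ_1 − θ_2 = -150.0029° (wrapped to (-180°,180°])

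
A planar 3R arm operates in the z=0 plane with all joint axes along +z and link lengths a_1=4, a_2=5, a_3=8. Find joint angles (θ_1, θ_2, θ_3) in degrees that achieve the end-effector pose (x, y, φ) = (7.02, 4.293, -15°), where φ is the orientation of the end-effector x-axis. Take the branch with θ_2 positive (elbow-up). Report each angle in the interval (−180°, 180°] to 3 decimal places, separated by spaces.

wrist centre = target − a_3·(cos φ, sin φ) = (-0.7074, 6.3636)
cos θ_2 = (40.9952−4²−5²)/(2·4·5) = -0.0001; θ_2 = 90.0068° (elbow-up)
β = atan2(6.3636,-0.7074) = 96.3433°; ψ = atan2(5.0000,3.9994) = 51.3444°
θ_1 = β − ψ = 44.9989°
θ_3 = φ − θ_1 − θ_2 = -150.0057° (wrapped to (-180°,180°])

44.999 90.007 -150.006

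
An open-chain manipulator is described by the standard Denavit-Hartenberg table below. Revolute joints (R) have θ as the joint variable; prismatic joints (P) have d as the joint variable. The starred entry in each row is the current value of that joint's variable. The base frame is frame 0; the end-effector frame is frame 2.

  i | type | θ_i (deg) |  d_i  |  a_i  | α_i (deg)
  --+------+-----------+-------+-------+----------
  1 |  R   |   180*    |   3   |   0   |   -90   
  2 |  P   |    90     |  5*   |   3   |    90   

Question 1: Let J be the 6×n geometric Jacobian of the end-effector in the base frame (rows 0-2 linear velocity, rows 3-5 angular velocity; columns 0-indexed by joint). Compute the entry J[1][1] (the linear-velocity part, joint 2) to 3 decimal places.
prismatic axis z_1 = (-0.0000,-1.0000,0.0000)
J_v[:, 1] = z_1; J_ω[:, 1] = (0,0,0)
entry J[1][1] = -1.0000

-1.000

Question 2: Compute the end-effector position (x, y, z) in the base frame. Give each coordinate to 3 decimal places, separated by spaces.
-0.000 -5.000 0.000

after link 1: o_1 = (0.0000, 0.0000, 3.0000)
after link 2: o_2 = (-0.0000, -5.0000, 0.0000)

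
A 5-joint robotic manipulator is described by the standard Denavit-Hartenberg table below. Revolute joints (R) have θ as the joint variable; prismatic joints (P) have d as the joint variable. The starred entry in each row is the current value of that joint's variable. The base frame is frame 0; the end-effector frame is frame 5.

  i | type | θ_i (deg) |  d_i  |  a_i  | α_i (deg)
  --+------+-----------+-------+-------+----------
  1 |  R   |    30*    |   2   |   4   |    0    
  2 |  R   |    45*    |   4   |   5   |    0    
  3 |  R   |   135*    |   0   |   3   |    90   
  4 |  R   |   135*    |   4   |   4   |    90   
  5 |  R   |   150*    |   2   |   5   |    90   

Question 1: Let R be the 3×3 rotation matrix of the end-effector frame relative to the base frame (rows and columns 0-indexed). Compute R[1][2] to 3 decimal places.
End-effector z-axis (col 2 of R) = (-0.1268,0.9268,0.3536)
R[1][2] = 0.9268

0.927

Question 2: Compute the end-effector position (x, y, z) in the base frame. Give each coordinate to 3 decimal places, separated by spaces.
-2.517 10.135 7.181

after link 1: o_1 = (3.4641, 2.0000, 2.0000)
after link 2: o_2 = (4.7582, 6.8296, 6.0000)
after link 3: o_3 = (2.1601, 5.3296, 6.0000)
after link 4: o_4 = (2.6096, 10.2079, 8.8284)
after link 5: o_5 = (-2.5168, 10.1350, 7.1808)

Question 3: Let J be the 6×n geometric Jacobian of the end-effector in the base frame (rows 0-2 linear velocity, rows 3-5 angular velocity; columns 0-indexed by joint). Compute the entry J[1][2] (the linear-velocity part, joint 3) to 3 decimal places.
-7.275

axis z_2 = (0.0000,0.0000,1.0000); lever o_n−o_2 = (-7.2750,3.3053,1.1808)
cross product → J_v[:, 2] = (-3.3053,-7.2750,0.0000)
J_ω[:, 2] = z_2
entry J[1][2] = -7.2750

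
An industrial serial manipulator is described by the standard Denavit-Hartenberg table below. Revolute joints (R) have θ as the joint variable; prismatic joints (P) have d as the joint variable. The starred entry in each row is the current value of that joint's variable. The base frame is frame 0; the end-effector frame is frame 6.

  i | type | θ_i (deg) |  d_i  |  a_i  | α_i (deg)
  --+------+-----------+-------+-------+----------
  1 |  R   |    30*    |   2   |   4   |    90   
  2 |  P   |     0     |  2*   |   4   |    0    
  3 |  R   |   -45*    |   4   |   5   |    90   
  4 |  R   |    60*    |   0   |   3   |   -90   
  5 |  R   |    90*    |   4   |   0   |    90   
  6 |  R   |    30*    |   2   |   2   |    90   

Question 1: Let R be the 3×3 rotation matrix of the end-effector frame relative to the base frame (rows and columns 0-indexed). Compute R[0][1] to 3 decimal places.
0.739

End-effector y-axis (col 1 of R) = (0.7392,-0.5732,-0.3536)
R[0][1] = 0.7392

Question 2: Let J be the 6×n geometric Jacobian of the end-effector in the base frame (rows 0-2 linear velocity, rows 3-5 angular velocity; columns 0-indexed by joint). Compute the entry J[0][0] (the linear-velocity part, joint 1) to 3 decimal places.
axis z_0 = ẑ; lever o_n−o_0 = (16.3451,-5.3781,0.9833)
cross product → J_v[:, 0] = (5.3781,16.3451,-0.0000)
J_ω[:, 0] = z_0
entry J[0][0] = 5.3781

5.378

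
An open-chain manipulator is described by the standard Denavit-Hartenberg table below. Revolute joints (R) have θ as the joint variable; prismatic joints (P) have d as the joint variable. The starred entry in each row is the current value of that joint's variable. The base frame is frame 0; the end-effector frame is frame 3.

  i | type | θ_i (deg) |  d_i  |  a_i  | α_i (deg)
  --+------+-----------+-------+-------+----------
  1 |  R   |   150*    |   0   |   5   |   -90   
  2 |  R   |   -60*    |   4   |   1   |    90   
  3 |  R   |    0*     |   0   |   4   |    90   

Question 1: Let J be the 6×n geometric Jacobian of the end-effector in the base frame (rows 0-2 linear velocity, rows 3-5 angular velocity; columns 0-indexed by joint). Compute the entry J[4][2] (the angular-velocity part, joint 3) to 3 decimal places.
-0.433

axis z_2 = (0.7500,-0.4330,0.5000); lever o_n−o_2 = (-1.7321,1.0000,3.4641)
cross product → J_v[:, 2] = (-2.0000,-3.4641,-0.0000)
J_ω[:, 2] = z_2
entry J[4][2] = -0.4330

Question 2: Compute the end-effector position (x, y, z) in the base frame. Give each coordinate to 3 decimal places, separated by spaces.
-8.495 0.286 4.330

after link 1: o_1 = (-4.3301, 2.5000, 0.0000)
after link 2: o_2 = (-6.7631, -0.7141, 0.8660)
after link 3: o_3 = (-8.4952, 0.2859, 4.3301)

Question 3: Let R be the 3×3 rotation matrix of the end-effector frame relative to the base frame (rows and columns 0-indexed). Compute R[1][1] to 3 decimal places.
End-effector y-axis (col 1 of R) = (0.7500,-0.4330,0.5000)
R[1][1] = -0.4330

-0.433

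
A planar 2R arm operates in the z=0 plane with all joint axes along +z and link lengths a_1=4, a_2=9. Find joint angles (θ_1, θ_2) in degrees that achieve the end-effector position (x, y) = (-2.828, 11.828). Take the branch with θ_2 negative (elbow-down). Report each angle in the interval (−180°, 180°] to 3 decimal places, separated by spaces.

cos θ_2 = (147.8992−4²−9²)/(2·4·9) = 0.7069; θ_2 = -45.0141° (elbow-down)
β = atan2(11.8280,-2.8280) = 103.4466°; ψ = atan2(-6.3655,10.3624) = -31.5620°
θ_1 = β − ψ = 135.0087°

135.009 -45.014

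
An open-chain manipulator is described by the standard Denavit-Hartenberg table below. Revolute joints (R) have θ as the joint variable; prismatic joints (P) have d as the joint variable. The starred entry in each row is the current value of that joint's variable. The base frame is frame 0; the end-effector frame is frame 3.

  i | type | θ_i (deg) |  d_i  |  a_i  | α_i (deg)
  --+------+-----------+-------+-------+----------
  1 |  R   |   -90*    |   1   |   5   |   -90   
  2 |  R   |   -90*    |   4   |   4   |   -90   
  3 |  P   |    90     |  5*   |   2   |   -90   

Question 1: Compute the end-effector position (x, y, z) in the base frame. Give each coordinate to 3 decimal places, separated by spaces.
after link 1: o_1 = (0.0000, -5.0000, 1.0000)
after link 2: o_2 = (4.0000, -5.0000, 5.0000)
after link 3: o_3 = (2.0000, -10.0000, 5.0000)

2.000 -10.000 5.000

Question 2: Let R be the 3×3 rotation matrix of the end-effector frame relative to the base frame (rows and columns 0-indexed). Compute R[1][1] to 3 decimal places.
End-effector y-axis (col 1 of R) = (-0.0000,1.0000,-0.0000)
R[1][1] = 1.0000

1.000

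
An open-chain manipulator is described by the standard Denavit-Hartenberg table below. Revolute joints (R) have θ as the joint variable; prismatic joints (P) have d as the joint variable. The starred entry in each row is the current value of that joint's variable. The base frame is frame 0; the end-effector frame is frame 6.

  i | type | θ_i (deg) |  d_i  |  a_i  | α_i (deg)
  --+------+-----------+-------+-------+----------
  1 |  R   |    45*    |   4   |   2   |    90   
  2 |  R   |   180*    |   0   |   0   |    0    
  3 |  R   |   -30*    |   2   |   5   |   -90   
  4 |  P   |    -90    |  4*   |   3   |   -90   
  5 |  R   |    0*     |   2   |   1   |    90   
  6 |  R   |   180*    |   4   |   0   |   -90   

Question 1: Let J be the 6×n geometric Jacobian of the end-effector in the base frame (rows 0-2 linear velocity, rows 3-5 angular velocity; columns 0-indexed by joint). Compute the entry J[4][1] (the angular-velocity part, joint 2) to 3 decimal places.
axis z_1 = (0.7071,-0.7071,0.0000); lever o_n−o_1 = (-2.8724,-11.3577,-3.4282)
cross product → J_v[:, 1] = (2.4241,2.4241,-10.0622)
J_ω[:, 1] = z_1
entry J[4][1] = -0.7071

-0.707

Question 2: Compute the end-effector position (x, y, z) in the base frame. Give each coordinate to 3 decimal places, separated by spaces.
-1.458 -9.943 0.572

after link 1: o_1 = (1.4142, 1.4142, 4.0000)
after link 2: o_2 = (1.4142, 1.4142, 4.0000)
after link 3: o_3 = (-0.2334, -3.0619, 6.5000)
after link 4: o_4 = (0.4737, -6.5974, 3.0359)
after link 5: o_5 = (-0.0440, -8.5292, 4.0359)
after link 6: o_6 = (-1.4582, -9.9435, 0.5718)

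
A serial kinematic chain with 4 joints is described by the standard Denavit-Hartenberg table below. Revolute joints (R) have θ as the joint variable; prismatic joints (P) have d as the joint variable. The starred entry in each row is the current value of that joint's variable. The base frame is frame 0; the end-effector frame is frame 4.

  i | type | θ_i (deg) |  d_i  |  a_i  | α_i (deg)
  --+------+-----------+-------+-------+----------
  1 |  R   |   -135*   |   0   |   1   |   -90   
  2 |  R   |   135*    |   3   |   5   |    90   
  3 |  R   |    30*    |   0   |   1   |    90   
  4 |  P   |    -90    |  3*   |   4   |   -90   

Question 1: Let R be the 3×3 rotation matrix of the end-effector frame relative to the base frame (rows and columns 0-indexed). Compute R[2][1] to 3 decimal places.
End-effector y-axis (col 1 of R) = (0.3624,-0.8624,0.3536)
R[2][1] = 0.3536

0.354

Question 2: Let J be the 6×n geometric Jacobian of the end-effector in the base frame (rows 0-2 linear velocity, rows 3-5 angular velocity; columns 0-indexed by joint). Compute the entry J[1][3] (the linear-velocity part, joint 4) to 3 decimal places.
0.862

prismatic axis z_3 = (-0.3624,0.8624,-0.3536)
J_v[:, 3] = z_3; J_ω[:, 3] = (0,0,0)
entry J[1][3] = 0.8624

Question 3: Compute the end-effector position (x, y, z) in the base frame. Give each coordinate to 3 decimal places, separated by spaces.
5.614 4.338 -2.380

after link 1: o_1 = (-0.7071, -0.7071, 0.0000)
after link 2: o_2 = (3.9142, -0.3284, -3.5355)
after link 3: o_3 = (4.7008, -0.2490, -4.1479)
after link 4: o_4 = (5.6137, 4.3381, -2.3801)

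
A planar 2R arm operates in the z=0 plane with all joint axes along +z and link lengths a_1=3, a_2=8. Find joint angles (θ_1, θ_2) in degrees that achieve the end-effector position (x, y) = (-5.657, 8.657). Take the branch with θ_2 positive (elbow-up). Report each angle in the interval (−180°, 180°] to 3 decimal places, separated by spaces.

90.006 44.993

cos θ_2 = (106.9453−3²−8²)/(2·3·8) = 0.7072; θ_2 = 44.9930° (elbow-up)
β = atan2(8.6570,-5.6570) = 123.1630°; ψ = atan2(5.6562,8.6575) = 33.1574°
θ_1 = β − ψ = 90.0056°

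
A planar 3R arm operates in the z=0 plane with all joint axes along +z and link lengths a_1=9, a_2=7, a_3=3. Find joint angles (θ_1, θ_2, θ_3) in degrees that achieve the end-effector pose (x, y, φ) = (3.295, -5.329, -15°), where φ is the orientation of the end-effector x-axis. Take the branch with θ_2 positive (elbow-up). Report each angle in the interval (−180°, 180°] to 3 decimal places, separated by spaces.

wrist centre = target − a_3·(cos φ, sin φ) = (0.3972, -4.5525)
cos θ_2 = (20.8834−9²−7²)/(2·9·7) = -0.8660; θ_2 = 149.9976° (elbow-up)
β = atan2(-4.5525,0.3972) = -85.0134°; ψ = atan2(3.5003,2.9380) = 49.9913°
θ_1 = β − ψ = -135.0047°
θ_3 = φ − θ_1 − θ_2 = -29.9929° (wrapped to (-180°,180°])

-135.005 149.998 -29.993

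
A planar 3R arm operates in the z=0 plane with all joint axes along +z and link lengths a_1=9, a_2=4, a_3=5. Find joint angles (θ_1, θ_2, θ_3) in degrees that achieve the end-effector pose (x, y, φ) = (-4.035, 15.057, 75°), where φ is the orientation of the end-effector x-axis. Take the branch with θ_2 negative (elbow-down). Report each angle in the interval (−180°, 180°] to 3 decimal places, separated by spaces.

wrist centre = target − a_3·(cos φ, sin φ) = (-5.3291, 10.2274)
cos θ_2 = (132.9984−9²−4²)/(2·9·4) = 0.5000; θ_2 = -60.0015° (elbow-down)
β = atan2(10.2274,-5.3291) = 117.5223°; ψ = atan2(-3.4642,10.9999) = -17.4806°
θ_1 = β − ψ = 135.0029°
θ_3 = φ − θ_1 − θ_2 = -0.0014° (wrapped to (-180°,180°])

135.003 -60.001 -0.001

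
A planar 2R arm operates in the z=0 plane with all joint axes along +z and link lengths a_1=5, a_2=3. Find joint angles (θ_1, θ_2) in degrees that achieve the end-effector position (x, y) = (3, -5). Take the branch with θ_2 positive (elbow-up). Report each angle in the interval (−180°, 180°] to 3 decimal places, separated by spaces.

cos θ_2 = (34.0000−5²−3²)/(2·5·3) = 0.0000; θ_2 = 90.0000° (elbow-up)
β = atan2(-5.0000,3.0000) = -59.0362°; ψ = atan2(3.0000,5.0000) = 30.9638°
θ_1 = β − ψ = -90.0000°

-90.000 90.000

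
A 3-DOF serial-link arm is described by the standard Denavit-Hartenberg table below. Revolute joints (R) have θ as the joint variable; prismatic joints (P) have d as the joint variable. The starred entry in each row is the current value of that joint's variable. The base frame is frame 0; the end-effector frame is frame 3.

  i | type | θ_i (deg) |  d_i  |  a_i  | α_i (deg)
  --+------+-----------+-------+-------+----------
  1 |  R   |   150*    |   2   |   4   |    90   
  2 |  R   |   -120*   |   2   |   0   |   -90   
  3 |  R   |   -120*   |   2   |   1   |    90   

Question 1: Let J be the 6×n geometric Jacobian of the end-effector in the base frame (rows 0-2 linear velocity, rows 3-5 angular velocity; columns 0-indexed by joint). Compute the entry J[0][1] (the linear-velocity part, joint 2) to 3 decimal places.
-0.491

axis z_1 = (0.5000,0.8660,0.0000); lever o_n−o_1 = (-0.2835,3.4731,-0.5670)
cross product → J_v[:, 1] = (-0.4910,0.2835,1.9821)
J_ω[:, 1] = z_1
entry J[0][1] = -0.4910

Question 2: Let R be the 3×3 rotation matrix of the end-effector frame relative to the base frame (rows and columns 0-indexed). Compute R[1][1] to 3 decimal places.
0.433

End-effector y-axis (col 1 of R) = (-0.7500,0.4330,-0.5000)
R[1][1] = 0.4330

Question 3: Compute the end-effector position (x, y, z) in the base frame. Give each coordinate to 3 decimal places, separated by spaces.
after link 1: o_1 = (-3.4641, 2.0000, 2.0000)
after link 2: o_2 = (-2.4641, 3.7321, 2.0000)
after link 3: o_3 = (-3.7476, 5.4731, 1.4330)

-3.748 5.473 1.433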